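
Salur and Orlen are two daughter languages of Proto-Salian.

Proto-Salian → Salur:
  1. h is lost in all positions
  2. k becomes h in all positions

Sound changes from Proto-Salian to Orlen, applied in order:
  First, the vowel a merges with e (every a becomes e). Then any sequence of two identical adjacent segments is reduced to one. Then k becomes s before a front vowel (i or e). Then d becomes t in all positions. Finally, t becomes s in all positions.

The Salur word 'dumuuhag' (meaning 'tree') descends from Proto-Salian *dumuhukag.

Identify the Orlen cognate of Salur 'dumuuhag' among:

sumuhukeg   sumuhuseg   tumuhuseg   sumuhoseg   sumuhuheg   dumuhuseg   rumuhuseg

sumuhuseg

Orlen: *dumuhukag
  dumuhukag → dumuhukeg   [vowel merger]
  dumuhukeg (rule 2 does not apply)
  dumuhukeg → dumuhuseg   [palatalisation]
  dumuhuseg → tumuhuseg   [unconditioned shift]
  tumuhuseg → sumuhuseg   [unconditioned shift]
  giving Orlen sumuhuseg.
Only 'sumuhuseg' matches the regular Orlen development of *dumuhukag.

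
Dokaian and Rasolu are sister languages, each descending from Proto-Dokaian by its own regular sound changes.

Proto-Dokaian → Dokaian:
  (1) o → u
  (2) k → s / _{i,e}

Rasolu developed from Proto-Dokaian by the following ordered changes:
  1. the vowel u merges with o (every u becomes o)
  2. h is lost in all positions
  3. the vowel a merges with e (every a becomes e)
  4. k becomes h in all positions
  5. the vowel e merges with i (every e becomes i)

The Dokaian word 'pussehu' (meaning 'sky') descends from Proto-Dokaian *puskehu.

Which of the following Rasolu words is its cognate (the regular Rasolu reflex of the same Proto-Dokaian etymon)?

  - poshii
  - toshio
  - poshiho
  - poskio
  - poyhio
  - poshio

poshio

Rasolu: *puskehu > poskeho > poskeo > posheo > poshio  (by vowel merger, h-loss, unconditioned shift, vowel merger)
Among the options, 'poshio' alone shows every Rasolu change applied in order.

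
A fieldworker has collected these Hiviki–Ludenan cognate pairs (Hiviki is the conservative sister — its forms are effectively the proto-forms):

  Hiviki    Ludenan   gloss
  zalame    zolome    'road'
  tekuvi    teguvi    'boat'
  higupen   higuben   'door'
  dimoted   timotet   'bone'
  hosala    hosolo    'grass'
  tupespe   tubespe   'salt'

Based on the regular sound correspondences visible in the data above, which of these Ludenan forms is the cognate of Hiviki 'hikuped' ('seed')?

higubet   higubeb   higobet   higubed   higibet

higubet

tekuvi ~ teguvi — Hiviki k corresponds to Ludenan g between vowels (before a back vowel).
higupen ~ higuben, tupespe ~ tubespe — Hiviki p corresponds to Ludenan b between vowels (before a front vowel).
dimoted ~ timotet — Hiviki d corresponds to Ludenan t word-finally.
Applying these to Hiviki 'hikuped':
  hikuped → higuped   (k→g between vowels (before a back vowel))
  higuped → higubed   (p→b between vowels (before a front vowel))
  higubed → higubet   (d→t word-finally)
So the Ludenan cognate is 'higubet'.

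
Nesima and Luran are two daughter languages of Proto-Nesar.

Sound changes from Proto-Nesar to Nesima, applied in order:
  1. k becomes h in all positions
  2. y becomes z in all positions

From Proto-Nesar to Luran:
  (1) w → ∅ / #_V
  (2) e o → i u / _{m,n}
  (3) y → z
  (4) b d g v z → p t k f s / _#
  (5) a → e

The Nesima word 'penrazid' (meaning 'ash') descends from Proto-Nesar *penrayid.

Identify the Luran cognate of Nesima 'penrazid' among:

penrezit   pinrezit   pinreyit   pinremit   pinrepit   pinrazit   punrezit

Luran: *penrayid > pinrayid > pinrazid > pinrazit > pinrezit  (by pre-nasal raising, unconditioned shift, final devoicing, vowel merger)
Only 'pinrezit' matches the regular Luran development of *penrayid.

pinrezit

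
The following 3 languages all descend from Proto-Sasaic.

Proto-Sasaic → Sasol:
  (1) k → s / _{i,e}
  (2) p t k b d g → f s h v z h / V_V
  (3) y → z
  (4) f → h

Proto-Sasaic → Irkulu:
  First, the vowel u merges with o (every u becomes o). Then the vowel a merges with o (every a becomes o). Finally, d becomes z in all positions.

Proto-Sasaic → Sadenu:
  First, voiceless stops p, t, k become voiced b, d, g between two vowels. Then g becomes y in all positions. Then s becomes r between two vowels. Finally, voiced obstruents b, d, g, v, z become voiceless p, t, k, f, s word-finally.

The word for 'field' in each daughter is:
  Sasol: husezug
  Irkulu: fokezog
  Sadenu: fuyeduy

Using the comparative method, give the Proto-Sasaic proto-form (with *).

Position 3: Sasol has s, Irkulu has k, Sadenu has y. Irkulu preserves k here (none of its changes turn any other segment into k), so the proto-segment is *k.
Position 7: Sasol has g, Irkulu has g, Sadenu has y. Sasol preserves g here (none of its changes turn any other segment into g), so the proto-segment is *g.
This points to *fukedug. Verify forward in each daughter:
Sasol: *fukedug > fusedug > fusezug > husezug  (by palatalisation, intervocalic lenition, unconditioned shift)
Irkulu: *fukedug > fokedog > fokezog  (by vowel merger, unconditioned shift)
Sadenu: start from *fukedug.
  rule 1 (intervocalic voicing): fukedug → fugedug
  rule 2 (unconditioned shift): fugedug → fuyeduy
  rule 3: no change — fuyeduy
  rule 4: no change — fuyeduy
  ⇒ Sadenu fuyeduy
No other proto-form is consistent with every reflex, so the reconstruction is *fukedug.

*fukedug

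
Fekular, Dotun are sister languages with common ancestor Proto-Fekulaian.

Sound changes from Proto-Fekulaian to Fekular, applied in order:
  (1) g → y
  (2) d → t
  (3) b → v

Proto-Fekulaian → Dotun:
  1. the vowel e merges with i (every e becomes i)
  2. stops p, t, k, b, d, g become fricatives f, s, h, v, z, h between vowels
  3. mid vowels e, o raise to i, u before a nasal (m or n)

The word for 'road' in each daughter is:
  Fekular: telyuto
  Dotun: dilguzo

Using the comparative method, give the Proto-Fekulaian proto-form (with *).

*delgudo

Position 2: Fekular has e, Dotun has i. Fekular preserves e here (none of its changes turn any other segment into e), so the proto-segment is *e.
Position 6: Fekular has t, Dotun has z. Taking the neighbouring segments as reconstructed: Fekular t could go back to *t or *d; Dotun z could go back to *d or *z — the one source consistent with every daughter is *d.
Position 1: Fekular has t, Dotun has d. Dotun preserves d here (none of its changes turn any other segment into d), so the proto-segment is *d.
Continuing position by position gives *delgudo; check it forward:
Fekular: *delgudo
  delgudo → delyudo   [unconditioned shift]
  delyudo → telyuto   [unconditioned shift]
  telyuto (rule 3 does not apply)
  giving Fekular telyuto.
Dotun: start from *delgudo.
  rule 1 (vowel merger): delgudo → dilgudo
  rule 2 (intervocalic lenition): dilgudo → dilguzo
  rule 3: no change — dilguzo
  ⇒ Dotun dilguzo
*delgudo is the unique common source.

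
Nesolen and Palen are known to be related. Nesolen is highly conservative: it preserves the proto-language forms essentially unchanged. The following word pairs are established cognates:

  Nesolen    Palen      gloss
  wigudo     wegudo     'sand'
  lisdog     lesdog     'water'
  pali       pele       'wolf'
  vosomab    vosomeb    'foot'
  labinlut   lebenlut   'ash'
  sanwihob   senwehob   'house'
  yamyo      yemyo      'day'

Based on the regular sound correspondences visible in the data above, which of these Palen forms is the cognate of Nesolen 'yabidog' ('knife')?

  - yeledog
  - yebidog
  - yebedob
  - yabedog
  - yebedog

vosomab ~ vosomeb, labinlut ~ lebenlut — Nesolen a corresponds to Palen e after a consonant, before a labial obstruent.
wigudo ~ wegudo, lisdog ~ lesdog — Nesolen i corresponds to Palen e after a consonant, before a consonant other than r, m, n, p, b, f, v.
Applying these to Nesolen 'yabidog':
  yabidog → yebidog   (a→e after a consonant, before a labial obstruent)
  yebidog → yebedog   (i→e after a consonant, before a consonant other than r, m, n, p, b, f, v)
So the Palen cognate is 'yebedog'.

yebedog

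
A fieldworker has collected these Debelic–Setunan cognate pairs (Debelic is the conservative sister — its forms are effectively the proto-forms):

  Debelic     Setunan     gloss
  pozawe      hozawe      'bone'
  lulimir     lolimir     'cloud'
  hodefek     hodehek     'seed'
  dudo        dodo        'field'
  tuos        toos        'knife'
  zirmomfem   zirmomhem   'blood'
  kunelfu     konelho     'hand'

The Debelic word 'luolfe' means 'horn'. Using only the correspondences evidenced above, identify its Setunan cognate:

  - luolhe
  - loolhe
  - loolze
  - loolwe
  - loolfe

loolhe

tuos ~ toos — Debelic u corresponds to Setunan o after a consonant, before a back vowel.
zirmomfem ~ zirmomhem — Debelic f corresponds to Setunan h after a consonant, before a front vowel.
Applying these to Debelic 'luolfe':
  luolfe → loolfe   (u→o after a consonant, before a back vowel)
  loolfe → loolhe   (f→h after a consonant, before a front vowel)
So the Setunan cognate is 'loolhe'.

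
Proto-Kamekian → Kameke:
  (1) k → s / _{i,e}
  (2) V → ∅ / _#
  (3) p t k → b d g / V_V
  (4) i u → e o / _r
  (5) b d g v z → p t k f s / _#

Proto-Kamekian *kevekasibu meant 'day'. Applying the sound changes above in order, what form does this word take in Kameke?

Kameke: *kevekasibu > sevekasibu > sevekasib > sevegasib > sevegasip  (by palatalisation, apocope, intervocalic voicing, final devoicing)

sevegasip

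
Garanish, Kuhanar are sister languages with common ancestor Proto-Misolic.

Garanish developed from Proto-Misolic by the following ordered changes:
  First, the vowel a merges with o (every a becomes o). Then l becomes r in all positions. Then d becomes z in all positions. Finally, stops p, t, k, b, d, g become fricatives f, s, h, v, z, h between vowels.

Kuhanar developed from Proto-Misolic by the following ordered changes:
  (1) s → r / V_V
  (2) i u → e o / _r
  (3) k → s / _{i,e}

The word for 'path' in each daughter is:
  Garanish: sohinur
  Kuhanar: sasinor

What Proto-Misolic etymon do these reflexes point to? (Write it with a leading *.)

Position 3: Garanish has h, Kuhanar has s. Taking the neighbouring segments as reconstructed: Garanish h could go back to *k or *g or *h; Kuhanar s can only go back to *k — the one source consistent with every daughter is *k.
Position 2: Garanish has o, Kuhanar has a. Kuhanar preserves a here (none of its changes turn any other segment into a), so the proto-segment is *a.
This points to *sakinur. Verify forward in each daughter:
Garanish: start from *sakinur.
  rule 1 (vowel merger): sakinur → sokinur
  rule 2: no change — sokinur
  rule 3: no change — sokinur
  rule 4 (intervocalic lenition): sokinur → sohinur
  ⇒ Garanish sohinur
Kuhanar: *sakinur > sakinor > sasinor  (by pre-rhotic lowering, palatalisation)
No other proto-form is consistent with every reflex, so the reconstruction is *sakinur.

*sakinur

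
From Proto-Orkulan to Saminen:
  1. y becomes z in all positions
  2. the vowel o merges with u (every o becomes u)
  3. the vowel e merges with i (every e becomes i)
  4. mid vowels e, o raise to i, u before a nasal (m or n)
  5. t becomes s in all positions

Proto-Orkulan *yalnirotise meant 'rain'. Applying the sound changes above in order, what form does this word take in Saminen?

zalnirusisi

Saminen: *yalnirotise > zalnirotise > zalnirutise > zalnirutisi > zalnirusisi  (by unconditioned shift, vowel merger, vowel merger, unconditioned shift)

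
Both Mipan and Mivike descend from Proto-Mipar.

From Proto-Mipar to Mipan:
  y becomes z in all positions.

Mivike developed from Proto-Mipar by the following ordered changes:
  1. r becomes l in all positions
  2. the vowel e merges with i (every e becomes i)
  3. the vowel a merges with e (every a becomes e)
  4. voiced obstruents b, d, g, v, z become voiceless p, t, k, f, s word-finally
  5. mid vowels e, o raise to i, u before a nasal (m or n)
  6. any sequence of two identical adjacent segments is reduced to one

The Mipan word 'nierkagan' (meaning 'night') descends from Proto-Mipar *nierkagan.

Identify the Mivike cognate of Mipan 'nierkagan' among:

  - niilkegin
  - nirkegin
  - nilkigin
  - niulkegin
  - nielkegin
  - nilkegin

nilkegin

Mivike: *nierkagan > nielkagan > niilkagan > niilkegen > niilkegin > nilkegin  (by unconditioned shift, vowel merger, vowel merger, pre-nasal raising, degemination)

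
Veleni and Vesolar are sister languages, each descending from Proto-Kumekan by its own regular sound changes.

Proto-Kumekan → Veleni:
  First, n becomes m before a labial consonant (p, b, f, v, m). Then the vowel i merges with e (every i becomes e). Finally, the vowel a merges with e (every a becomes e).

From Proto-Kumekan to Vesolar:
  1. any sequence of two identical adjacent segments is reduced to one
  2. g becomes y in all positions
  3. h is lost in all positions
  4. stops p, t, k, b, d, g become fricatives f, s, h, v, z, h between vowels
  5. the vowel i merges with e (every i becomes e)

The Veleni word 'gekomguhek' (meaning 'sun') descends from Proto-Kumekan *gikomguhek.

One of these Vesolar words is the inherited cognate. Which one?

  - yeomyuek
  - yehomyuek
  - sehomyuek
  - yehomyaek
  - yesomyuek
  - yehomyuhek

Vesolar: *gikomguhek > yikomyuhek > yikomyuek > yihomyuek > yehomyuek  (by unconditioned shift, h-loss, intervocalic lenition, vowel merger)

yehomyuek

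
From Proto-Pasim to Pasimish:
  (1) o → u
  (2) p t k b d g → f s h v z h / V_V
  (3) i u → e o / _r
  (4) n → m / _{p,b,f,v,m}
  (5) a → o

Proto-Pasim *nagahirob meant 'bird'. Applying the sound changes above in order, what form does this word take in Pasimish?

nohoherub

Pasimish: start from *nagahirob.
  rule 1 (vowel merger): nagahirob → nagahirub
  rule 2 (intervocalic lenition): nagahirub → nahahirub
  rule 3 (pre-rhotic lowering): nahahirub → nahaherub
  rule 4: no change — nahaherub
  rule 5 (vowel merger): nahaherub → nohoherub
  ⇒ Pasimish nohoherub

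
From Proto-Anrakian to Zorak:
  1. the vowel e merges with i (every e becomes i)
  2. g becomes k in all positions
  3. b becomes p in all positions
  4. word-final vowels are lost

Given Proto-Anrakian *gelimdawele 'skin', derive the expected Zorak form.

kilimdawil

Zorak: *gelimdawele > gilimdawili > kilimdawili > kilimdawil  (by vowel merger, unconditioned shift, apocope)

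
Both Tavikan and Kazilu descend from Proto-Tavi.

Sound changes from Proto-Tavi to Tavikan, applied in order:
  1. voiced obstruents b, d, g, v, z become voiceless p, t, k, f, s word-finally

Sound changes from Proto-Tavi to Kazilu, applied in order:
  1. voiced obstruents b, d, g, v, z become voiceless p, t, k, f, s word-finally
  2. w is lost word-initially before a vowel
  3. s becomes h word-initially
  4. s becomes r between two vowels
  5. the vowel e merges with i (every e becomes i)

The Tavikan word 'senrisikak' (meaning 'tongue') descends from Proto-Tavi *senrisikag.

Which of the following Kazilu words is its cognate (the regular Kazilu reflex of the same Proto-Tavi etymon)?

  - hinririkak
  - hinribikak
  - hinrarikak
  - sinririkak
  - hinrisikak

hinririkak

Kazilu: start from *senrisikag.
  rule 1 (final devoicing): senrisikag → senrisikak
  rule 2: no change — senrisikak
  rule 3 (debuccalisation): senrisikak → henrisikak
  rule 4 (rhotacism): henrisikak → henririkak
  rule 5 (vowel merger): henririkak → hinririkak
  ⇒ Kazilu hinririkak
The other candidates each miss or misapply at least one Kazilu change.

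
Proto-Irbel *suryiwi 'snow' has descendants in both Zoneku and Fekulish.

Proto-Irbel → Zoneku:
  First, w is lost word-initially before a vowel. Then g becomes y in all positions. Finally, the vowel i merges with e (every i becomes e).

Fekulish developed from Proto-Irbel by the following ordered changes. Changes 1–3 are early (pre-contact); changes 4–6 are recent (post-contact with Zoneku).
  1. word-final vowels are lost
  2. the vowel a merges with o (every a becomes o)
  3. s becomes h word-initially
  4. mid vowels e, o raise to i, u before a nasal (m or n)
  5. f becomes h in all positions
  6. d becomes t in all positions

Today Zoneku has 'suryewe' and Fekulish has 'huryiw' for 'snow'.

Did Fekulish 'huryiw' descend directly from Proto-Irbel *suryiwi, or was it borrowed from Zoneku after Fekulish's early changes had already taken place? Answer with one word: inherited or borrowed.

If inherited, *suryiwi would pass through all of Fekulish's changes:
Fekulish: *suryiwi > suryiw > huryiw  (by apocope, debuccalisation)
If borrowed from Zoneku 'suryewe' after the early changes, it would undergo only the recent ones:
  rule 4 (pre-nasal raising): no change (suryewe)
  rule 5 (unconditioned shift): no change (suryewe)
  rule 6 (unconditioned shift): no change (suryewe)
  ⇒ as a loan: suryewe
Fekulish 'huryiw' matches the inherited outcome exactly, so it is an inherited cognate, not a loan.

inherited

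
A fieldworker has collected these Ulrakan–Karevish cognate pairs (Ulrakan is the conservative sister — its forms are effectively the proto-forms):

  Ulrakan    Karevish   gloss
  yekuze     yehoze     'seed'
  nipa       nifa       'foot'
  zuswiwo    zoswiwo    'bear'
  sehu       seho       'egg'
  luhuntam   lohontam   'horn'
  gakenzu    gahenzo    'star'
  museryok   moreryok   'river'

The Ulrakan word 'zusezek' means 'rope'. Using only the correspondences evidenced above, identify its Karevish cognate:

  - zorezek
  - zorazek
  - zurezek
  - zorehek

zorezek

yekuze ~ yehoze, zuswiwo ~ zoswiwo — Ulrakan u corresponds to Karevish o after a consonant, before a consonant other than r, m, n, p, b, f, v.
museryok ~ moreryok — Ulrakan s corresponds to Karevish r between vowels (before a front vowel).
Applying these to Ulrakan 'zusezek':
  zusezek → zosezek   (u→o after a consonant, before a consonant other than r, m, n, p, b, f, v)
  zosezek → zorezek   (s→r between vowels (before a front vowel))
So the Karevish cognate is 'zorezek'.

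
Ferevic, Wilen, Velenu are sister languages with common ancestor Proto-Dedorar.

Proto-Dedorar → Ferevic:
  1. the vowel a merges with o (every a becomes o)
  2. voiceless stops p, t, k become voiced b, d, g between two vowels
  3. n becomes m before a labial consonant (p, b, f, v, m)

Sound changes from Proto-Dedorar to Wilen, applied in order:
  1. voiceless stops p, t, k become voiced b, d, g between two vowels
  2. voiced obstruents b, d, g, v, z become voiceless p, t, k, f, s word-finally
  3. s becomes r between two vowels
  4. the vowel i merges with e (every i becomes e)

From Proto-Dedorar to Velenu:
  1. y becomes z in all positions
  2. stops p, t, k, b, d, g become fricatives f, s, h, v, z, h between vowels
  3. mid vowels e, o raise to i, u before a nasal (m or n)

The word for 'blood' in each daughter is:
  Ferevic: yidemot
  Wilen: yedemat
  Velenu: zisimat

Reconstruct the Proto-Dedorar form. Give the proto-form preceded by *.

*yitemat

Position 2: Ferevic has i, Wilen has e, Velenu has i. Ferevic preserves i here (none of its changes turn any other segment into i), so the proto-segment is *i.
Position 4: Ferevic has e, Wilen has e, Velenu has i. Ferevic preserves e here (none of its changes turn any other segment into e), so the proto-segment is *e.
This points to *yitemat. Verify forward in each daughter:
Ferevic: start from *yitemat.
  rule 1 (vowel merger): yitemat → yitemot
  rule 2 (intervocalic voicing): yitemot → yidemot
  rule 3: no change — yidemot
  ⇒ Ferevic yidemot
Wilen: *yitemat
  yitemat → yidemat   [intervocalic voicing]
  yidemat (rule 2 does not apply)
  yidemat (rule 3 does not apply)
  yidemat → yedemat   [vowel merger]
  giving Wilen yedemat.
Velenu: start from *yitemat.
  rule 1 (unconditioned shift): yitemat → zitemat
  rule 2 (intervocalic lenition): zitemat → zisemat
  rule 3 (pre-nasal raising): zisemat → zisimat
  ⇒ Velenu zisimat
Only *yitemat yields all of Ferevic yidemot, Wilen yedemat, Velenu zisimat.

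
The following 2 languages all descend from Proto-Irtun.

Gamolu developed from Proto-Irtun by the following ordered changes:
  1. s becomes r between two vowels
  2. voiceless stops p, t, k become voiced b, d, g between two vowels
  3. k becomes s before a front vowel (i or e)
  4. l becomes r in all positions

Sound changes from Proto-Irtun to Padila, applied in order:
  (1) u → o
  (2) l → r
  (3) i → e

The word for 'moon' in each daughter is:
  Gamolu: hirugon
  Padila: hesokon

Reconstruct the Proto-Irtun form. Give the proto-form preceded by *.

Position 4: Gamolu has u, Padila has o. Gamolu preserves u here (none of its changes turn any other segment into u), so the proto-segment is *u.
Position 5: Gamolu has g, Padila has k. Padila preserves k here (none of its changes turn any other segment into k), so the proto-segment is *k.
Position 3: Gamolu has r, Padila has s. Padila preserves s here (none of its changes turn any other segment into s), so the proto-segment is *s.
Verify the candidate proto-form against each daughter:
Gamolu: *hisukon > hirukon > hirugon  (by rhotacism, intervocalic voicing)
Padila: *hisukon
  hisukon → hisokon   [vowel merger]
  hisokon (rule 2 does not apply)
  hisokon → hesokon   [vowel merger]
  giving Padila hesokon.
No other proto-form is consistent with every reflex, so the reconstruction is *hisukon.

*hisukon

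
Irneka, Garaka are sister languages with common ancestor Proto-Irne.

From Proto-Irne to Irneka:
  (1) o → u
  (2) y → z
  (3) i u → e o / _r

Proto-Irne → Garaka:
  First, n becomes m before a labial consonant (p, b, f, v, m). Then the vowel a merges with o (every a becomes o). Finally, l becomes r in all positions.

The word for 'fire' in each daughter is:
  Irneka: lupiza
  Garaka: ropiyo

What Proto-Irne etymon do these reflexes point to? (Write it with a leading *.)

*lopiya

Position 5: Irneka has z, Garaka has y. Garaka preserves y here (none of its changes turn any other segment into y), so the proto-segment is *y.
Position 2: Irneka has u, Garaka has o. Taking the neighbouring segments as reconstructed: Irneka u could go back to *o or *u; Garaka o could go back to *a or *o — the one source consistent with every daughter is *o.
Position 1: Irneka has l, Garaka has r. Irneka preserves l here (none of its changes turn any other segment into l), so the proto-segment is *l.
This points to *lopiya. Verify forward in each daughter:
Irneka: *lopiya
  lopiya → lupiya   [vowel merger]
  lupiya → lupiza   [unconditioned shift]
  lupiza (rule 3 does not apply)
  giving Irneka lupiza.
Garaka: start from *lopiya.
  rule 1: no change — lopiya
  rule 2 (vowel merger): lopiya → lopiyo
  rule 3 (unconditioned shift): lopiyo → ropiyo
  ⇒ Garaka ropiyo
No other proto-form is consistent with every reflex, so the reconstruction is *lopiya.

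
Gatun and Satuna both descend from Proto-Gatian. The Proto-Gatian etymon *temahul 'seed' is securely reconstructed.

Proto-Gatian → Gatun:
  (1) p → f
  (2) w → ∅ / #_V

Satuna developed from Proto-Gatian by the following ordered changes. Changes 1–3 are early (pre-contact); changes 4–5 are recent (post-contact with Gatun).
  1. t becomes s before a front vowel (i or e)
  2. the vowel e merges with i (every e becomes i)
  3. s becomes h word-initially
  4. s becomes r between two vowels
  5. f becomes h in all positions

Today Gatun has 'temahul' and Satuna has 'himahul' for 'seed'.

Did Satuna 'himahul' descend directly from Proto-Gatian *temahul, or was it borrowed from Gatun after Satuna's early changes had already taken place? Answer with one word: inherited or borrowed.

If inherited, *temahul would pass through all of Satuna's changes:
Satuna: start from *temahul.
  rule 1 (palatalisation): temahul → semahul
  rule 2 (vowel merger): semahul → simahul
  rule 3 (debuccalisation): simahul → himahul
  rule 4: no change — himahul
  rule 5: no change — himahul
  ⇒ Satuna himahul
If borrowed from Gatun 'temahul' after the early changes, it would undergo only the recent ones:
  rule 4 (rhotacism): no change (temahul)
  rule 5 (unconditioned shift): no change (temahul)
  ⇒ as a loan: temahul
Satuna 'himahul' matches the inherited outcome exactly, so it is an inherited cognate, not a loan.

inherited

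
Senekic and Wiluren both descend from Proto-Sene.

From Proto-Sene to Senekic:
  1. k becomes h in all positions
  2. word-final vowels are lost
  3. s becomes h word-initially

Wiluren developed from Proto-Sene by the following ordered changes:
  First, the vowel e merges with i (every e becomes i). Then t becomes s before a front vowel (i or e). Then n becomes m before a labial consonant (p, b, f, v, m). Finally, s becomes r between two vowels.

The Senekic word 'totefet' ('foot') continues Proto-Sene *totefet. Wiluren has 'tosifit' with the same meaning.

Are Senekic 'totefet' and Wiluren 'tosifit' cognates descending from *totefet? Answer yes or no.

Derive the expected Wiluren reflex of *totefet:
Wiluren: start from *totefet.
  rule 1 (vowel merger): totefet → totifit
  rule 2 (palatalisation): totifit → tosifit
  rule 3: no change — tosifit
  rule 4 (rhotacism): tosifit → torifit
  ⇒ Wiluren torifit
The regular Wiluren reflex would be 'torifit', but the attested form is 'tosifit'. The correspondence is irregular, so they are not cognates (the Wiluren form has a different source).

no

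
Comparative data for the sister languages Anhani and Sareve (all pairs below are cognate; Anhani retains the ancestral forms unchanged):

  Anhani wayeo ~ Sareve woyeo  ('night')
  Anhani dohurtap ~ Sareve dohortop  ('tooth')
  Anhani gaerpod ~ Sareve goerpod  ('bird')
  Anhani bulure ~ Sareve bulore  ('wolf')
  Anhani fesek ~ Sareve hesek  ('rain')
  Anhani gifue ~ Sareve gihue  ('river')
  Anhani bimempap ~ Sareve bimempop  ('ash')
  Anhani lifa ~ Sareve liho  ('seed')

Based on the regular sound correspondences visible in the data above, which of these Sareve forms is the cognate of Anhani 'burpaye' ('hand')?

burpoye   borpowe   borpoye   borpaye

dohurtap ~ dohortop, bulure ~ bulore — Anhani u corresponds to Sareve o after a consonant, before r.
wayeo ~ woyeo — Anhani a corresponds to Sareve o after a consonant, before a consonant other than r, m, n, p, b, f, v.
Applying these to Anhani 'burpaye':
  burpaye → borpaye   (u→o after a consonant, before r)
  borpaye → borpoye   (a→o after a consonant, before a consonant other than r, m, n, p, b, f, v)
So the Sareve cognate is 'borpoye'.

borpoye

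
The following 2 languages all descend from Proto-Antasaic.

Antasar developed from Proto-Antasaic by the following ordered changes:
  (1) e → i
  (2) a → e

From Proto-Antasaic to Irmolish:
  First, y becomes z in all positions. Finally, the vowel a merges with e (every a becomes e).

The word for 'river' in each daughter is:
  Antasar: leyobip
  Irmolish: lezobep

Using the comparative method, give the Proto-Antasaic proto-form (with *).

Position 3: Antasar has y, Irmolish has z. Antasar preserves y here (none of its changes turn any other segment into y), so the proto-segment is *y.
Position 2: Antasar has e, Irmolish has e. In Antasar, e can only continue *a, so the proto-segment is *a.
Position 6: Antasar has i, Irmolish has e. Taking the neighbouring segments as reconstructed: Antasar i could go back to *e or *i; Irmolish e could go back to *a or *e — the one source consistent with every daughter is *e.
Continuing position by position gives *layobep; check it forward:
Antasar: *layobep
  layobep → layobip   [vowel merger]
  layobip → leyobip   [vowel merger]
  giving Antasar leyobip.
Irmolish: *layobep
  layobep → lazobep   [unconditioned shift]
  lazobep → lezobep   [vowel merger]
  giving Irmolish lezobep.
Only *layobep yields all of Antasar leyobip, Irmolish lezobep.

*layobep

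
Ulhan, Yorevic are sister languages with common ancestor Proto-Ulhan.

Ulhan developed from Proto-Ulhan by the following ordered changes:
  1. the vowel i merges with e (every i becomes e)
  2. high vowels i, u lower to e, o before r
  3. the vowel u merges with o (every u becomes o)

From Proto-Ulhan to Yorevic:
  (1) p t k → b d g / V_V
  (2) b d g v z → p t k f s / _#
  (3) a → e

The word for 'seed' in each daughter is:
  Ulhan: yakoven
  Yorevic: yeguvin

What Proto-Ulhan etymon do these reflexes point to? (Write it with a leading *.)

Position 6: Ulhan has e, Yorevic has i. Yorevic preserves i here (none of its changes turn any other segment into i), so the proto-segment is *i.
Position 3: Ulhan has k, Yorevic has g. Ulhan preserves k here (none of its changes turn any other segment into k), so the proto-segment is *k.
Position 4: Ulhan has o, Yorevic has u. Yorevic preserves u here (none of its changes turn any other segment into u), so the proto-segment is *u.
This points to *yakuvin. Verify forward in each daughter:
Ulhan: *yakuvin > yakuven > yakoven  (by vowel merger, vowel merger)
Yorevic: *yakuvin
  yakuvin → yaguvin   [intervocalic voicing]
  yaguvin (rule 2 does not apply)
  yaguvin → yeguvin   [vowel merger]
  giving Yorevic yeguvin.
Only *yakuvin yields all of Ulhan yakoven, Yorevic yeguvin.

*yakuvin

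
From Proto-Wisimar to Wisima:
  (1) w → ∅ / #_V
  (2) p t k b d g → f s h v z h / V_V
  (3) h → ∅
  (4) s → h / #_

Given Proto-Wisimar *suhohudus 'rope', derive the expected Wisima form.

Wisima: *suhohudus
  suhohudus (rule 1 does not apply)
  suhohudus → suhohuzus   [intervocalic lenition]
  suhohuzus → suouzus   [h-loss]
  suouzus → huouzus   [debuccalisation]
  giving Wisima huouzus.

huouzus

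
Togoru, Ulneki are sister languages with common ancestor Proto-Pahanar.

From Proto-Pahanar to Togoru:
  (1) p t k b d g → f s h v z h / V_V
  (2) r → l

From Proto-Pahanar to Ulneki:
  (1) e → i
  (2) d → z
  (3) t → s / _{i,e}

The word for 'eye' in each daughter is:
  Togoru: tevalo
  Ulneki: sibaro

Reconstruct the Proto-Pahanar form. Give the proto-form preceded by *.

*tebaro

Position 5: Togoru has l, Ulneki has r. Ulneki preserves r here (none of its changes turn any other segment into r), so the proto-segment is *r.
Position 3: Togoru has v, Ulneki has b. Ulneki preserves b here (none of its changes turn any other segment into b), so the proto-segment is *b.
Position 1: Togoru has t, Ulneki has s. Togoru preserves t here (none of its changes turn any other segment into t), so the proto-segment is *t.
Continuing position by position gives *tebaro; check it forward:
Togoru: *tebaro
  tebaro → tevaro   [intervocalic lenition]
  tevaro → tevalo   [unconditioned shift]
  giving Togoru tevalo.
Ulneki: *tebaro
  tebaro → tibaro   [vowel merger]
  tibaro (rule 2 does not apply)
  tibaro → sibaro   [palatalisation]
  giving Ulneki sibaro.
Only *tebaro yields all of Togoru tevalo, Ulneki sibaro.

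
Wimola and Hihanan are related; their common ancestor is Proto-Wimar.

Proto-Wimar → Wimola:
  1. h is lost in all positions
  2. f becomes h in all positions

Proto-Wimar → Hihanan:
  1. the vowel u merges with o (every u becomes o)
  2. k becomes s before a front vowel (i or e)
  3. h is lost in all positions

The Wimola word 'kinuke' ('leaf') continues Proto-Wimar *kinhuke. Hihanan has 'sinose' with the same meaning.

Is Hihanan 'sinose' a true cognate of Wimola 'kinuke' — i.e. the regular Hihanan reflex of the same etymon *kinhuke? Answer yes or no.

Derive the expected Hihanan reflex of *kinhuke:
Hihanan: *kinhuke > kinhoke > sinhose > sinose  (by vowel merger, palatalisation, h-loss)
Hihanan 'sinose' matches the regular reflex exactly, so the pair is cognate.

yes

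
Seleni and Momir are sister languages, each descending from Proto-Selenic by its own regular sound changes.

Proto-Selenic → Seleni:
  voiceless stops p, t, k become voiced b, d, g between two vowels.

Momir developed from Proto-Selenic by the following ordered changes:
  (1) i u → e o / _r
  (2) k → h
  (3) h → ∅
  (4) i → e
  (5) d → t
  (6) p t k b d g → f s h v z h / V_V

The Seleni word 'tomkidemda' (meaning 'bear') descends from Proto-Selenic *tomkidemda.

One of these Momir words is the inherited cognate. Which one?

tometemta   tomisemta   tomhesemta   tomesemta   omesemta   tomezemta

tomesemta

Momir: start from *tomkidemda.
  rule 1: no change — tomkidemda
  rule 2 (unconditioned shift): tomkidemda → tomhidemda
  rule 3 (h-loss): tomhidemda → tomidemda
  rule 4 (vowel merger): tomidemda → tomedemda
  rule 5 (unconditioned shift): tomedemda → tometemta
  rule 6 (intervocalic lenition): tometemta → tomesemta
  ⇒ Momir tomesemta
The other candidates each miss or misapply at least one Momir change.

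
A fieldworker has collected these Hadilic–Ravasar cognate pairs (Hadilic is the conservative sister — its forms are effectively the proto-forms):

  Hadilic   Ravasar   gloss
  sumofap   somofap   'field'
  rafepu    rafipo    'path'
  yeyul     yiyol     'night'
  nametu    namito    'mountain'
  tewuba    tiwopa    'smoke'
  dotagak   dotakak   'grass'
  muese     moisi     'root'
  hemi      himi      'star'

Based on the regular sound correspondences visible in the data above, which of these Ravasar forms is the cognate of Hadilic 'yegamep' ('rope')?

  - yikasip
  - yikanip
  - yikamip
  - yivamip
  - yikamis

yeyul ~ yiyol, nametu ~ namito — Hadilic e corresponds to Ravasar i after a consonant, before a consonant other than r, m, n, p, b, f, v.
dotagak ~ dotakak — Hadilic g corresponds to Ravasar k between vowels (before a back vowel).
rafepu ~ rafipo — Hadilic e corresponds to Ravasar i after a consonant, before a labial obstruent.
Applying these to Hadilic 'yegamep':
  yegamep → yigamep   (e→i after a consonant, before a consonant other than r, m, n, p, b, f, v)
  yigamep → yikamep   (g→k between vowels (before a back vowel))
  yikamep → yikamip   (e→i after a consonant, before a labial obstruent)
So the Ravasar cognate is 'yikamip'.

yikamip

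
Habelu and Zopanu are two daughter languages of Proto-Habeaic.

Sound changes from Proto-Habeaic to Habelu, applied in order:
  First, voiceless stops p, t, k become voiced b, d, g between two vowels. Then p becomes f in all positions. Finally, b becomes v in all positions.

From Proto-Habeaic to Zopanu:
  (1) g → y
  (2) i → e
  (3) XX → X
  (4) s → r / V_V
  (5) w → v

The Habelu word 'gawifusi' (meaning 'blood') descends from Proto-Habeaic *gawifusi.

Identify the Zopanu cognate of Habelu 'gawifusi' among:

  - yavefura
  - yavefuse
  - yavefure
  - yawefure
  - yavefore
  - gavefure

yavefure

Zopanu: start from *gawifusi.
  rule 1 (unconditioned shift): gawifusi → yawifusi
  rule 2 (vowel merger): yawifusi → yawefuse
  rule 3: no change — yawefuse
  rule 4 (rhotacism): yawefuse → yawefure
  rule 5 (unconditioned shift): yawefure → yavefure
  ⇒ Zopanu yavefure
Only 'yavefure' matches the regular Zopanu development of *gawifusi.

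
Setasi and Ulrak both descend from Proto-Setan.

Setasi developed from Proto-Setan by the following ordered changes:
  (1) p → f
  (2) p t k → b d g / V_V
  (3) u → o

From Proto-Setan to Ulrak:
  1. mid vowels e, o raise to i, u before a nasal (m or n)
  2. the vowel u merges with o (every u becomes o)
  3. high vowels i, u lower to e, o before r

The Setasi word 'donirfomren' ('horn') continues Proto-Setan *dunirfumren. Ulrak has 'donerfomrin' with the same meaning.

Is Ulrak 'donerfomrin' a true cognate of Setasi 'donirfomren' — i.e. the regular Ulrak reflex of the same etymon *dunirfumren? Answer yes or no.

Derive the expected Ulrak reflex of *dunirfumren:
Ulrak: start from *dunirfumren.
  rule 1 (pre-nasal raising): dunirfumren → dunirfumrin
  rule 2 (vowel merger): dunirfumrin → donirfomrin
  rule 3 (pre-rhotic lowering): donirfomrin → donerfomrin
  ⇒ Ulrak donerfomrin
Ulrak 'donerfomrin' matches the regular reflex exactly, so the pair is cognate.

yes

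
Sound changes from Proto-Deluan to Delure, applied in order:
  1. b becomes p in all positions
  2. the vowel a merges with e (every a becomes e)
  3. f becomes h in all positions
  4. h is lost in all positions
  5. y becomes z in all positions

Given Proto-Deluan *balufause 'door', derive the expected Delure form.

pelueuse

Delure: start from *balufause.
  rule 1 (unconditioned shift): balufause → palufause
  rule 2 (vowel merger): palufause → pelufeuse
  rule 3 (unconditioned shift): pelufeuse → peluheuse
  rule 4 (h-loss): peluheuse → pelueuse
  rule 5: no change — pelueuse
  ⇒ Delure pelueuse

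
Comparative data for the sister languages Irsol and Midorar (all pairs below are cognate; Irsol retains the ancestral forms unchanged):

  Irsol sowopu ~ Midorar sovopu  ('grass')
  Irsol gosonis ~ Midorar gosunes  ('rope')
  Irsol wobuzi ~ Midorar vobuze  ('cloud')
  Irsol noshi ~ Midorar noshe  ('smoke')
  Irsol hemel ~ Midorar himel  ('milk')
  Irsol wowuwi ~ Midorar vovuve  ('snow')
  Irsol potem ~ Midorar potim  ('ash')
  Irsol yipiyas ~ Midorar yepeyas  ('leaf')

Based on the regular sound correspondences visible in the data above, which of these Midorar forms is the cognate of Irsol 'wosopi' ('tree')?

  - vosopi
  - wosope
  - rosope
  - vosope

wobuzi ~ vobuze, wowuwi ~ vovuve — Irsol w corresponds to Midorar v word-initially before a back vowel.
wobuzi ~ vobuze, noshi ~ noshe — Irsol i corresponds to Midorar e word-finally.
Applying these to Irsol 'wosopi':
  wosopi → vosopi   (w→v word-initially before a back vowel)
  vosopi → vosope   (i→e word-finally)
So the Midorar cognate is 'vosope'.

vosope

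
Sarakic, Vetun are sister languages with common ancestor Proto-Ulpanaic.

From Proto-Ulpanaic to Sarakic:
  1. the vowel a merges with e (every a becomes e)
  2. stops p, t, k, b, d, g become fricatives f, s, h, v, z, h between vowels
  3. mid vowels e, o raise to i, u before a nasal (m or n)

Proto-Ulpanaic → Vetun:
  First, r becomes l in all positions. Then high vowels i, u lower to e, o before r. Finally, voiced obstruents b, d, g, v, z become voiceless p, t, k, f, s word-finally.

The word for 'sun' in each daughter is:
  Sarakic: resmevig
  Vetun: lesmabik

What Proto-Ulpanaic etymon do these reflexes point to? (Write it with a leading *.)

Position 1: Sarakic has r, Vetun has l. Sarakic preserves r here (none of its changes turn any other segment into r), so the proto-segment is *r.
Position 6: Sarakic has v, Vetun has b. Vetun preserves b here (none of its changes turn any other segment into b), so the proto-segment is *b.
Position 8: Sarakic has g, Vetun has k. Sarakic preserves g here (none of its changes turn any other segment into g), so the proto-segment is *g.
This points to *resmabig. Verify forward in each daughter:
Sarakic: *resmabig
  resmabig → resmebig   [vowel merger]
  resmebig → resmevig   [intervocalic lenition]
  resmevig (rule 3 does not apply)
  giving Sarakic resmevig.
Vetun: *resmabig > lesmabig > lesmabik  (by unconditioned shift, final devoicing)
Only *resmabig yields all of Sarakic resmevig, Vetun lesmabik.

*resmabig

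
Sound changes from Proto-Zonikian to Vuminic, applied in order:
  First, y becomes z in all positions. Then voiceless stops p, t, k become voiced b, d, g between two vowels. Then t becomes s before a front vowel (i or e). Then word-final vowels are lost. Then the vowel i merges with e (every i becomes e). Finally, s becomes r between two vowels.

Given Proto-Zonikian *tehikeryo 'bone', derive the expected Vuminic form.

Vuminic: start from *tehikeryo.
  rule 1 (unconditioned shift): tehikeryo → tehikerzo
  rule 2 (intervocalic voicing): tehikerzo → tehigerzo
  rule 3 (palatalisation): tehigerzo → sehigerzo
  rule 4 (apocope): sehigerzo → sehigerz
  rule 5 (vowel merger): sehigerz → sehegerz
  rule 6: no change — sehegerz
  ⇒ Vuminic sehegerz

sehegerz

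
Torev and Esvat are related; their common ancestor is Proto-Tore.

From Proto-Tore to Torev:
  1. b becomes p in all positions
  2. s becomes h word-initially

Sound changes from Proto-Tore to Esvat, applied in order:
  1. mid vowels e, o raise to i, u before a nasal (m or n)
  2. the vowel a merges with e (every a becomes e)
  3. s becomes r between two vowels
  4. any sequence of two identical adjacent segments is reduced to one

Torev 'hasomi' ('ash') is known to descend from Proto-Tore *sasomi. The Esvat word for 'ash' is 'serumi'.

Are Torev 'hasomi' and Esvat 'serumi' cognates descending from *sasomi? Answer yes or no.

yes

Derive the expected Esvat reflex of *sasomi:
Esvat: start from *sasomi.
  rule 1 (pre-nasal raising): sasomi → sasumi
  rule 2 (vowel merger): sasumi → sesumi
  rule 3 (rhotacism): sesumi → serumi
  rule 4: no change — serumi
  ⇒ Esvat serumi
Esvat 'serumi' matches the regular reflex exactly, so the pair is cognate.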